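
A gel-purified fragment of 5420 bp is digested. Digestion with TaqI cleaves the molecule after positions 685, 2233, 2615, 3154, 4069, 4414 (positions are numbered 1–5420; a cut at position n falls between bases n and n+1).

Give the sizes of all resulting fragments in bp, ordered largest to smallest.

1548, 1006, 915, 685, 539, 382, 345 bp

Linear molecule, 6 cuts → 7 fragments:
  685 − 0 = 685 bp
  2233 − 685 = 1548 bp
  2615 − 2233 = 382 bp
  3154 − 2615 = 539 bp
  4069 − 3154 = 915 bp
  4414 − 4069 = 345 bp
  5420 − 4414 = 1006 bp
Sorted largest to smallest: 1548, 1006, 915, 685, 539, 382, 345 bp.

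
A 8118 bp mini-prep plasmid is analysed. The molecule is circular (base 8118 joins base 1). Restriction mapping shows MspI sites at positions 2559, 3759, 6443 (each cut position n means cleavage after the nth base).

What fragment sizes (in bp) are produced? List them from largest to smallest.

4234, 2684, 1200 bp

Circular molecule, 3 cuts → 3 fragments:
  3759 − 2559 = 1200 bp
  6443 − 3759 = 2684 bp
  wrap: 8118 − 6443 + 2559 = 4234 bp
Sorted largest to smallest: 4234, 2684, 1200 bp.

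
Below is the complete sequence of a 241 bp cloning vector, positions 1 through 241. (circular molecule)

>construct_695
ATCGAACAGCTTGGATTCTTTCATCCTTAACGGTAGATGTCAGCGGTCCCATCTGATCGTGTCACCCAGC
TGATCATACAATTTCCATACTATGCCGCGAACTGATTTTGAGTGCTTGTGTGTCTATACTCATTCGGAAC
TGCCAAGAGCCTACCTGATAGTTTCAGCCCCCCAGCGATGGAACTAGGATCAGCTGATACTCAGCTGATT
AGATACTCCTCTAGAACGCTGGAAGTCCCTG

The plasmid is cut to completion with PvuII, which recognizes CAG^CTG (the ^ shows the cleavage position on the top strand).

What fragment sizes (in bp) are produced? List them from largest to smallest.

PvuII sites (CAGCTG) start at positions 67, 191, 202.
PvuII cuts after base 3 of each site, so after positions 69, 193, 204.
Circular molecule, 3 cuts → 3 fragments:
  70–193 → 124 bp
  194–204 → 11 bp
  205–241 then 1–69 → 37 + 69 = 106 bp
Sorted largest to smallest: 124, 106, 11 bp.

124, 106, 11 bp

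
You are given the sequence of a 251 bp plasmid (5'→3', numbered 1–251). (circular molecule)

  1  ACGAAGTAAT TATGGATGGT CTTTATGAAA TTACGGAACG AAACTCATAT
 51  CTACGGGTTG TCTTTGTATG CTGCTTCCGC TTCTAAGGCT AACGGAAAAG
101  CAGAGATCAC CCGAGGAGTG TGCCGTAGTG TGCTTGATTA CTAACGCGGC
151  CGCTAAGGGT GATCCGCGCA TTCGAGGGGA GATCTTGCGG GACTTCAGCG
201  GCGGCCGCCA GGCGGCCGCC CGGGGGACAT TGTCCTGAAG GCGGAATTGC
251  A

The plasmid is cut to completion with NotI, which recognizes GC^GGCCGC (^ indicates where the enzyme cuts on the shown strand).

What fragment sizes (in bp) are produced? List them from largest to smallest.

185, 55, 11 bp

NotI sites (GCGGCCGC) start at positions 146, 201, 212.
NotI cuts after base 2 of each site, so after positions 147, 202, 213.
Circular molecule, 3 cuts → 3 fragments:
  148–202 → 55 bp
  203–213 → 11 bp
  214–251 then 1–147 → 38 + 147 = 185 bp
Sorted largest to smallest: 185, 55, 11 bp.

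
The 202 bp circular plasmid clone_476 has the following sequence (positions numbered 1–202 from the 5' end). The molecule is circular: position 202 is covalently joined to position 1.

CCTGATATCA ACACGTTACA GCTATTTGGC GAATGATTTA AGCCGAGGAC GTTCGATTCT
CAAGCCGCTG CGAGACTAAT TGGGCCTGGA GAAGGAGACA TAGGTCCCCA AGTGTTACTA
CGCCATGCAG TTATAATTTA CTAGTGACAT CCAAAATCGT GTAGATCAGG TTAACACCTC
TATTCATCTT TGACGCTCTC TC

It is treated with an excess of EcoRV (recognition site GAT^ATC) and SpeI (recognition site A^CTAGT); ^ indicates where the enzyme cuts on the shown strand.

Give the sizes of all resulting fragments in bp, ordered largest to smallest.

134, 68 bp

The EcoRV site (GATATC) starts at position 4.
EcoRV cuts after base 3 of each site, so after position 6.
The SpeI site (ACTAGT) starts at position 140.
SpeI cuts after the first base of each site, so after position 140.
Combined cut positions: 6, 140.
Circular molecule, 2 cuts → 2 fragments:
  7–140 → 134 bp
  141–202 then 1–6 → 62 + 6 = 68 bp
Sorted largest to smallest: 134, 68 bp.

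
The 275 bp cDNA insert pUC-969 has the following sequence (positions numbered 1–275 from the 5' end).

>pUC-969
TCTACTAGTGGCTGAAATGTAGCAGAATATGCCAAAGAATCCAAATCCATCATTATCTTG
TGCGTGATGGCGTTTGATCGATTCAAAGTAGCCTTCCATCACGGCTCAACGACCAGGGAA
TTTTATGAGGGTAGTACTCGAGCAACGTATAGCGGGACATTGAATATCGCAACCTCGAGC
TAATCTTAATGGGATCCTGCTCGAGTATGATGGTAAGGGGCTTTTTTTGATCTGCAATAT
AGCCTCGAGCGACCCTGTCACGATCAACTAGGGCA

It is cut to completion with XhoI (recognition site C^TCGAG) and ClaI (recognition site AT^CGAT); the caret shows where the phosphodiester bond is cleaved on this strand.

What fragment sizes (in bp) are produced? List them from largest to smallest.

XhoI sites (CTCGAG) start at positions 137, 174, 200, 244.
XhoI cuts after the first base of each site, so after positions 137, 174, 200, 244.
The ClaI site (ATCGAT) starts at position 77.
ClaI cuts after base 2 of each site, so after position 78.
Combined cut positions: 78, 137, 174, 200, 244.
Linear molecule, 5 cuts → 6 fragments:
  1–78 → 78 bp
  79–137 → 59 bp
  138–174 → 37 bp
  175–200 → 26 bp
  201–244 → 44 bp
  245–275 → 31 bp
Sorted largest to smallest: 78, 59, 44, 37, 31, 26 bp.

78, 59, 44, 37, 31, 26 bp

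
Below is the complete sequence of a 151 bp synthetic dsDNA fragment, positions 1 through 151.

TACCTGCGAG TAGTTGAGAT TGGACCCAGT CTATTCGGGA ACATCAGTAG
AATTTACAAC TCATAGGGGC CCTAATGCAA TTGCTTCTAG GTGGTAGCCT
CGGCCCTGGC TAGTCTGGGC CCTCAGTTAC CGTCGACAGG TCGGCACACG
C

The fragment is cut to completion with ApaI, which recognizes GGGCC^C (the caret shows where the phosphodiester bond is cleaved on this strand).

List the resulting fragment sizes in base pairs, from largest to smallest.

71, 50, 30 bp

ApaI sites (GGGCCC) start at positions 67, 117.
ApaI cuts after base 5 of each site (before the last base), so after positions 71, 121.
Linear molecule, 2 cuts → 3 fragments:
  1–71 → 71 bp
  72–121 → 50 bp
  122–151 → 30 bp
Sorted largest to smallest: 71, 50, 30 bp.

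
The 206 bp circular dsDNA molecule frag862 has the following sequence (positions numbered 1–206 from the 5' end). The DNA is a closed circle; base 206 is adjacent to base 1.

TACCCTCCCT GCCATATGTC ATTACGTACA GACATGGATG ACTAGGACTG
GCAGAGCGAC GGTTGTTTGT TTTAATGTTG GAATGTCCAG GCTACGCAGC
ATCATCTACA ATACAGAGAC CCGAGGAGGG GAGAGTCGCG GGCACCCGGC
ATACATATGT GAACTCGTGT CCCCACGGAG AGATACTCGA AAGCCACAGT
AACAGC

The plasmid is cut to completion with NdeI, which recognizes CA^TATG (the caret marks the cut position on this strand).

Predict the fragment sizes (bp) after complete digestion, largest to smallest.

141, 65 bp

NdeI sites (CATATG) start at positions 13, 154.
NdeI cuts after base 2 of each site, so after positions 14, 155.
Circular molecule, 2 cuts → 2 fragments:
  15–155 → 141 bp
  156–206 then 1–14 → 51 + 14 = 65 bp
Sorted largest to smallest: 141, 65 bp.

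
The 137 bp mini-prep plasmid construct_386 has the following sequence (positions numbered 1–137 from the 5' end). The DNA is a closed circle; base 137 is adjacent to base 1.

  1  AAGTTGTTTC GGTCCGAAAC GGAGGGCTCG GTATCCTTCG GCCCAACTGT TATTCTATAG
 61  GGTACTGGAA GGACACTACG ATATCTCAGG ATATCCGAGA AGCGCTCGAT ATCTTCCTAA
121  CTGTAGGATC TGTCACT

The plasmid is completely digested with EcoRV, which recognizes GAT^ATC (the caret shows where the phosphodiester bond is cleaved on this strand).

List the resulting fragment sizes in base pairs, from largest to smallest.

109, 18, 10 bp

EcoRV sites (GATATC) start at positions 80, 90, 108.
EcoRV cuts after base 3 of each site, so after positions 82, 92, 110.
Circular molecule, 3 cuts → 3 fragments:
  83–92 → 10 bp
  93–110 → 18 bp
  111–137 then 1–82 → 27 + 82 = 109 bp
Sorted largest to smallest: 109, 18, 10 bp.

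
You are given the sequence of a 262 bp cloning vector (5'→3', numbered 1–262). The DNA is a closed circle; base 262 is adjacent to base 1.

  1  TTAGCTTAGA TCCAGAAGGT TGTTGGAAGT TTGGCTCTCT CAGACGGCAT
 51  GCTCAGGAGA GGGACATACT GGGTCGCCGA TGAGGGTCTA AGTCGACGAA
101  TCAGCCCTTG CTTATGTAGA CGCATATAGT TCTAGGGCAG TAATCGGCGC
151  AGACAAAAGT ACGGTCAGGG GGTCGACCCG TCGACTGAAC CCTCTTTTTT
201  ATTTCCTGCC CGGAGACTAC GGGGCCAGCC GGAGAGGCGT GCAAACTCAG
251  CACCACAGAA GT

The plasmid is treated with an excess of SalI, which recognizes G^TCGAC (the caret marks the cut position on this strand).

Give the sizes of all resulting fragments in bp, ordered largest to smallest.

SalI sites (GTCGAC) start at positions 92, 172, 180.
SalI cuts after the first base of each site, so after positions 92, 172, 180.
Circular molecule, 3 cuts → 3 fragments:
  93–172 → 80 bp
  173–180 → 8 bp
  181–262 then 1–92 → 82 + 92 = 174 bp
Sorted largest to smallest: 174, 80, 8 bp.

174, 80, 8 bp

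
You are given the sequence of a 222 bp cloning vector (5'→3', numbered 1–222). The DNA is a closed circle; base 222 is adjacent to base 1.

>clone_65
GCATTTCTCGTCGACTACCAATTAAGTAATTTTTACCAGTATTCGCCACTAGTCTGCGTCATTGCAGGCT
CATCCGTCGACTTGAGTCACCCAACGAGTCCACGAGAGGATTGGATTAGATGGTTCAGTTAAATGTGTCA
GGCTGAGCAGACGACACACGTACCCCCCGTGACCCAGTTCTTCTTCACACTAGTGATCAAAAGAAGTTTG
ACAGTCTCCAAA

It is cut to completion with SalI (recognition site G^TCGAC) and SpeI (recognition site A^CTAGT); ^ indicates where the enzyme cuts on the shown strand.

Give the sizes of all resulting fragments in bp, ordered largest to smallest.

113, 43, 38, 28 bp

SalI sites (GTCGAC) start at positions 10, 76.
SalI cuts after the first base of each site, so after positions 10, 76.
SpeI sites (ACTAGT) start at positions 48, 189.
SpeI cuts after the first base of each site, so after positions 48, 189.
Combined cut positions: 10, 48, 76, 189.
Circular molecule, 4 cuts → 4 fragments:
  11–48 → 38 bp
  49–76 → 28 bp
  77–189 → 113 bp
  190–222 then 1–10 → 33 + 10 = 43 bp
Sorted largest to smallest: 113, 43, 38, 28 bp.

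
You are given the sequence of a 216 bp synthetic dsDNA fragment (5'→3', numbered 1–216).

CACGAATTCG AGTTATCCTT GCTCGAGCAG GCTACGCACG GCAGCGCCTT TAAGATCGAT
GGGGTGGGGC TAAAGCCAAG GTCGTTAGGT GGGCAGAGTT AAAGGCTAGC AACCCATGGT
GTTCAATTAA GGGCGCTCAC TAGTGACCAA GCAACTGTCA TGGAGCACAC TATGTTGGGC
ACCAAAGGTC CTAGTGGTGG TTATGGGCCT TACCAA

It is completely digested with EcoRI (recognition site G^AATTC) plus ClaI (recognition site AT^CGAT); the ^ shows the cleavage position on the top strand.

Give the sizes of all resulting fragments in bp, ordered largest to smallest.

The EcoRI site (GAATTC) starts at position 4.
EcoRI cuts after the first base of each site, so after position 4.
The ClaI site (ATCGAT) starts at position 55.
ClaI cuts after base 2 of each site, so after position 56.
Combined cut positions: 4, 56.
Linear molecule, 2 cuts → 3 fragments:
  1–4 → 4 bp
  5–56 → 52 bp
  57–216 → 160 bp
Sorted largest to smallest: 160, 52, 4 bp.

160, 52, 4 bp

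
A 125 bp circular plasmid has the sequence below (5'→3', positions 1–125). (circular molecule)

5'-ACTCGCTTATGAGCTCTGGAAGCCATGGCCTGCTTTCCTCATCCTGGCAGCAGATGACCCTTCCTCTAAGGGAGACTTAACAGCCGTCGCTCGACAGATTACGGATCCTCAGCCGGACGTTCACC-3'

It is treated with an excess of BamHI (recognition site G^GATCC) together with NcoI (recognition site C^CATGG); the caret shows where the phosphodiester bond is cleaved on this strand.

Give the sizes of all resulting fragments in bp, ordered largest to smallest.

The BamHI site (GGATCC) starts at position 103.
BamHI cuts after the first base of each site, so after position 103.
The NcoI site (CCATGG) starts at position 23.
NcoI cuts after the first base of each site, so after position 23.
Combined cut positions: 23, 103.
Circular molecule, 2 cuts → 2 fragments:
  24–103 → 80 bp
  104–125 then 1–23 → 22 + 23 = 45 bp
Sorted largest to smallest: 80, 45 bp.

80, 45 bp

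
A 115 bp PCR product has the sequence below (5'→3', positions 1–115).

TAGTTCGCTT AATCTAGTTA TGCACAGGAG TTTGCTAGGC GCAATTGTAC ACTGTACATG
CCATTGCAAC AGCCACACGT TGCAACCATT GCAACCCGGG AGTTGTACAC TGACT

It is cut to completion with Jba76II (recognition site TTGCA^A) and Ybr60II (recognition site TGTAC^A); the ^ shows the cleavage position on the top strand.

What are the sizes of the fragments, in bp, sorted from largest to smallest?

50, 16, 15, 11, 9, 7, 7 bp

Jba76II sites (TTGCAA) start at positions 64, 80, 89.
Jba76II cuts after base 5 of each site (before the last base), so after positions 68, 84, 93.
Ybr60II sites (TGTACA) start at positions 46, 53, 104.
Ybr60II cuts after base 5 of each site (before the last base), so after positions 50, 57, 108.
Combined cut positions: 50, 57, 68, 84, 93, 108.
Linear molecule, 6 cuts → 7 fragments:
  1–50 → 50 bp
  51–57 → 7 bp
  58–68 → 11 bp
  69–84 → 16 bp
  85–93 → 9 bp
  94–108 → 15 bp
  109–115 → 7 bp
Sorted largest to smallest: 50, 16, 15, 11, 9, 7, 7 bp.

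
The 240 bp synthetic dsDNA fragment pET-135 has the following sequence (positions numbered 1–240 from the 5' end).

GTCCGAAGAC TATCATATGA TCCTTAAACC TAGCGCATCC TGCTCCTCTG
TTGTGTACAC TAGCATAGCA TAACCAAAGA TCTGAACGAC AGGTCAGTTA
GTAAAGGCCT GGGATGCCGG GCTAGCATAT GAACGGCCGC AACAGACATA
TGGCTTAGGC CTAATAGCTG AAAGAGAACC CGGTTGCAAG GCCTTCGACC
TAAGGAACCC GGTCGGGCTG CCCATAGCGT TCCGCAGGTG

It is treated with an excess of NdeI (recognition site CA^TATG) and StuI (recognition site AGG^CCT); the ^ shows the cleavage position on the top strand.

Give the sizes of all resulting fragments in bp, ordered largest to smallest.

92, 49, 32, 21, 20, 15, 11 bp

NdeI sites (CATATG) start at positions 14, 126, 147.
NdeI cuts after base 2 of each site, so after positions 15, 127, 148.
StuI sites (AGGCCT) start at positions 105, 157, 189.
StuI cuts after base 3 of each site, so after positions 107, 159, 191.
Combined cut positions: 15, 107, 127, 148, 159, 191.
Linear molecule, 6 cuts → 7 fragments:
  1–15 → 15 bp
  16–107 → 92 bp
  108–127 → 20 bp
  128–148 → 21 bp
  149–159 → 11 bp
  160–191 → 32 bp
  192–240 → 49 bp
Sorted largest to smallest: 92, 49, 32, 21, 20, 15, 11 bp.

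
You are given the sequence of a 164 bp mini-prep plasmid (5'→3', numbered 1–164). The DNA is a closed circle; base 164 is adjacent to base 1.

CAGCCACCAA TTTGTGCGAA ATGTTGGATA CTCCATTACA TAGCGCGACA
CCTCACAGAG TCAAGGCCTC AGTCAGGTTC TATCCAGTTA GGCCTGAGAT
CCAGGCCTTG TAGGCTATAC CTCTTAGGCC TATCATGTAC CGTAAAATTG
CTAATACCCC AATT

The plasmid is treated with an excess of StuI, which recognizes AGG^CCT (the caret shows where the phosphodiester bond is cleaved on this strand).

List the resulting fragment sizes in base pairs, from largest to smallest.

102, 26, 23, 13 bp

StuI sites (AGGCCT) start at positions 64, 90, 103, 126.
StuI cuts after base 3 of each site, so after positions 66, 92, 105, 128.
Circular molecule, 4 cuts → 4 fragments:
  67–92 → 26 bp
  93–105 → 13 bp
  106–128 → 23 bp
  129–164 then 1–66 → 36 + 66 = 102 bp
Sorted largest to smallest: 102, 26, 23, 13 bp.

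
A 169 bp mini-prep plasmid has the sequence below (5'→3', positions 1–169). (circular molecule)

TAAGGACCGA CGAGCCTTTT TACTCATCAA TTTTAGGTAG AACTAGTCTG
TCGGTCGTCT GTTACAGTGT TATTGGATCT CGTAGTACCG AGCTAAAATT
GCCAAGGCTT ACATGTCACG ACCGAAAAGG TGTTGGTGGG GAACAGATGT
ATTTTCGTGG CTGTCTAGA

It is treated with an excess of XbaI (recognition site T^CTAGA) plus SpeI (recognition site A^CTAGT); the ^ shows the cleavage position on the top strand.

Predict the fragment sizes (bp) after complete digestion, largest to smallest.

The XbaI site (TCTAGA) starts at position 164.
XbaI cuts after the first base of each site, so after position 164.
The SpeI site (ACTAGT) starts at position 42.
SpeI cuts after the first base of each site, so after position 42.
Combined cut positions: 42, 164.
Circular molecule, 2 cuts → 2 fragments:
  43–164 → 122 bp
  165–169 then 1–42 → 5 + 42 = 47 bp
Sorted largest to smallest: 122, 47 bp.

122, 47 bp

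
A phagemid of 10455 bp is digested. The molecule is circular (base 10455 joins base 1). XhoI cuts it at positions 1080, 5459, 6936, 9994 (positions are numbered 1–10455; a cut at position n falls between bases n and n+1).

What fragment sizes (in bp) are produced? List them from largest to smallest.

4379, 3058, 1541, 1477 bp

Circular molecule, 4 cuts → 4 fragments:
  5459 − 1080 = 4379 bp
  6936 − 5459 = 1477 bp
  9994 − 6936 = 3058 bp
  wrap: 10455 − 9994 + 1080 = 1541 bp
Sorted largest to smallest: 4379, 3058, 1541, 1477 bp.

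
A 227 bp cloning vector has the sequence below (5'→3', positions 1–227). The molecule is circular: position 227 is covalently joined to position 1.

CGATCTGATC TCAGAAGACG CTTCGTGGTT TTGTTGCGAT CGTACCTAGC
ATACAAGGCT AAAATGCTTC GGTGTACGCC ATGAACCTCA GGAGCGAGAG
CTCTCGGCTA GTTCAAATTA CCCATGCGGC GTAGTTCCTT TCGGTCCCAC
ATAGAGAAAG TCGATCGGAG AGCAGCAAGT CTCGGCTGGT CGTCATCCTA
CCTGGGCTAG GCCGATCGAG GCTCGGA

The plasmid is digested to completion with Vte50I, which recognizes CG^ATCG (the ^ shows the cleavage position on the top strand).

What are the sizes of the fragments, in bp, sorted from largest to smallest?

125, 51, 51 bp

Vte50I sites (CGATCG) start at positions 37, 162, 213.
Vte50I cuts after base 2 of each site, so after positions 38, 163, 214.
Circular molecule, 3 cuts → 3 fragments:
  39–163 → 125 bp
  164–214 → 51 bp
  215–227 then 1–38 → 13 + 38 = 51 bp
Sorted largest to smallest: 125, 51, 51 bp.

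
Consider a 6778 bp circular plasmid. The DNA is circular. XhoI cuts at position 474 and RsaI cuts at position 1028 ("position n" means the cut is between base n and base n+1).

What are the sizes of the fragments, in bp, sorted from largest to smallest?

Combined cut positions (sorted): 474, 1028.
Circular molecule, 2 cuts → 2 fragments:
  1028 − 474 = 554 bp
  wrap: 6778 − 1028 + 474 = 6224 bp
Sorted largest to smallest: 6224, 554 bp.

6224, 554 bp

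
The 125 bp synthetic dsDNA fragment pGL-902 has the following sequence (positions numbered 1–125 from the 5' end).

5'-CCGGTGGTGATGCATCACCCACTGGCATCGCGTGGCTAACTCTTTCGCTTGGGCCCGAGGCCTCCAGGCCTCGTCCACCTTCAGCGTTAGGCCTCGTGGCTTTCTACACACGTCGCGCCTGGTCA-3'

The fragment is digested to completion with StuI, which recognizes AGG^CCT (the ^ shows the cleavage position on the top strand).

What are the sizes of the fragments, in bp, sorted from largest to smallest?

StuI sites (AGGCCT) start at positions 58, 66, 89.
StuI cuts after base 3 of each site, so after positions 60, 68, 91.
Linear molecule, 3 cuts → 4 fragments:
  1–60 → 60 bp
  61–68 → 8 bp
  69–91 → 23 bp
  92–125 → 34 bp
Sorted largest to smallest: 60, 34, 23, 8 bp.

60, 34, 23, 8 bp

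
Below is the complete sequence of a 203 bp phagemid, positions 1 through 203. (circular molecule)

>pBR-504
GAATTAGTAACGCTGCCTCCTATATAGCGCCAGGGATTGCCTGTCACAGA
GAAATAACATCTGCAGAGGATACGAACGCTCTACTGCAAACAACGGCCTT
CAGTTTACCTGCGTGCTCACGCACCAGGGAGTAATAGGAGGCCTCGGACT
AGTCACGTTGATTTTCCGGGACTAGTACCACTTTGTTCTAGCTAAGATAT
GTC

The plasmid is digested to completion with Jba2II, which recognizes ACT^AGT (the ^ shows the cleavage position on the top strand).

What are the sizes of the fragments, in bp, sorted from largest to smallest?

180, 23 bp

Jba2II sites (ACTAGT) start at positions 148, 171.
Jba2II cuts after base 3 of each site, so after positions 150, 173.
Circular molecule, 2 cuts → 2 fragments:
  151–173 → 23 bp
  174–203 then 1–150 → 30 + 150 = 180 bp
Sorted largest to smallest: 180, 23 bp.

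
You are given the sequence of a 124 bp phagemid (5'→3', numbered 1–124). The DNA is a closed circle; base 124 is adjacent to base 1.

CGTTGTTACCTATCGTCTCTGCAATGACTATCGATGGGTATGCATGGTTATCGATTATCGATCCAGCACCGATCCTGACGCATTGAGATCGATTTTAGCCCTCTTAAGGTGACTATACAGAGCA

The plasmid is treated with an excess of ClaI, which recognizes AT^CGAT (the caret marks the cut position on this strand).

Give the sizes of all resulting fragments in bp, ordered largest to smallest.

ClaI sites (ATCGAT) start at positions 30, 50, 57, 88.
ClaI cuts after base 2 of each site, so after positions 31, 51, 58, 89.
Circular molecule, 4 cuts → 4 fragments:
  32–51 → 20 bp
  52–58 → 7 bp
  59–89 → 31 bp
  90–124 then 1–31 → 35 + 31 = 66 bp
Sorted largest to smallest: 66, 31, 20, 7 bp.

66, 31, 20, 7 bp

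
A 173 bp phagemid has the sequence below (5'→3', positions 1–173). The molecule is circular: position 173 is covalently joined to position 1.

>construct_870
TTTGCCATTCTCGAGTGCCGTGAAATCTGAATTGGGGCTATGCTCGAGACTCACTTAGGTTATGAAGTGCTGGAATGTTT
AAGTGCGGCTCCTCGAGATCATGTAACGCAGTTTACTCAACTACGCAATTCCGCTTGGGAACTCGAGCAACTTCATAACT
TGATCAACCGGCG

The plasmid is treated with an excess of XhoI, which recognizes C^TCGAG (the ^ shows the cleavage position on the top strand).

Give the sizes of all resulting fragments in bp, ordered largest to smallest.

XhoI sites (CTCGAG) start at positions 10, 43, 92, 142.
XhoI cuts after the first base of each site, so after positions 10, 43, 92, 142.
Circular molecule, 4 cuts → 4 fragments:
  11–43 → 33 bp
  44–92 → 49 bp
  93–142 → 50 bp
  143–173 then 1–10 → 31 + 10 = 41 bp
Sorted largest to smallest: 50, 49, 41, 33 bp.

50, 49, 41, 33 bp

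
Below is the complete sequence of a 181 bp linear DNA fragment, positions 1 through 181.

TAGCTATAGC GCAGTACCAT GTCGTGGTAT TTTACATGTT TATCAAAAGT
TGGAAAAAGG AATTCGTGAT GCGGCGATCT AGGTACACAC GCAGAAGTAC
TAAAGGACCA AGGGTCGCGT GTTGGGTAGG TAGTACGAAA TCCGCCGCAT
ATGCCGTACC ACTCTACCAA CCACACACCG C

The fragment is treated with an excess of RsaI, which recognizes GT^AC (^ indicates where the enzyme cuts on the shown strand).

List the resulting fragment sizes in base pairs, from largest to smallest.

69, 36, 24, 23, 15, 14 bp

RsaI sites (GTAC) start at positions 14, 83, 97, 133, 156.
RsaI cuts after base 2 of each site, so after positions 15, 84, 98, 134, 157.
Linear molecule, 5 cuts → 6 fragments:
  1–15 → 15 bp
  16–84 → 69 bp
  85–98 → 14 bp
  99–134 → 36 bp
  135–157 → 23 bp
  158–181 → 24 bp
Sorted largest to smallest: 69, 36, 24, 23, 15, 14 bp.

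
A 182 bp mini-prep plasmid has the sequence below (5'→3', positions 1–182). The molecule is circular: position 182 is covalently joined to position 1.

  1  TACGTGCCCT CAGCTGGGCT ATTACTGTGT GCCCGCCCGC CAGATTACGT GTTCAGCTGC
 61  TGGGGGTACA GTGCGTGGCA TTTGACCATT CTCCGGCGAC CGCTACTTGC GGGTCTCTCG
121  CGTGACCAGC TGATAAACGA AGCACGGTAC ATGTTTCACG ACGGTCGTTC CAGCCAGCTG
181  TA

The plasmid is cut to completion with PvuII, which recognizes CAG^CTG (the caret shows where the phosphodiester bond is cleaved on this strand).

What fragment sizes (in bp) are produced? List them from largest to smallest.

PvuII sites (CAGCTG) start at positions 11, 54, 127, 175.
PvuII cuts after base 3 of each site, so after positions 13, 56, 129, 177.
Circular molecule, 4 cuts → 4 fragments:
  14–56 → 43 bp
  57–129 → 73 bp
  130–177 → 48 bp
  178–182 then 1–13 → 5 + 13 = 18 bp
Sorted largest to smallest: 73, 48, 43, 18 bp.

73, 48, 43, 18 bp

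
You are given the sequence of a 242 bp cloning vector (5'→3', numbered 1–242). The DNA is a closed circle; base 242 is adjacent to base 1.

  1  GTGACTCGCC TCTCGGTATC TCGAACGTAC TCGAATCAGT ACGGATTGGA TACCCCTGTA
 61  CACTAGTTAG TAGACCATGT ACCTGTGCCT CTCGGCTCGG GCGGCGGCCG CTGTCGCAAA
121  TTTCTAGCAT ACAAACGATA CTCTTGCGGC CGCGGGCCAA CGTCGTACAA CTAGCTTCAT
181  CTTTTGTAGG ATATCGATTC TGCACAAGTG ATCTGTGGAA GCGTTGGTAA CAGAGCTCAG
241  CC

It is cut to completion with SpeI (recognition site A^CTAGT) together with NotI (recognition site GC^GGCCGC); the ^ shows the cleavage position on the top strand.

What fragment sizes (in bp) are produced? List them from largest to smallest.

157, 43, 42 bp

The SpeI site (ACTAGT) starts at position 62.
SpeI cuts after the first base of each site, so after position 62.
NotI sites (GCGGCCGC) start at positions 104, 146.
NotI cuts after base 2 of each site, so after positions 105, 147.
Combined cut positions: 62, 105, 147.
Circular molecule, 3 cuts → 3 fragments:
  63–105 → 43 bp
  106–147 → 42 bp
  148–242 then 1–62 → 95 + 62 = 157 bp
Sorted largest to smallest: 157, 43, 42 bp.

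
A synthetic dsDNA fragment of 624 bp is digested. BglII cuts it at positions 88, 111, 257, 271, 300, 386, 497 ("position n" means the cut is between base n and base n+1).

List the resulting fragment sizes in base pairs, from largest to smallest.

146, 127, 111, 88, 86, 29, 23, 14 bp

Linear molecule, 7 cuts → 8 fragments:
  88 − 0 = 88 bp
  111 − 88 = 23 bp
  257 − 111 = 146 bp
  271 − 257 = 14 bp
  300 − 271 = 29 bp
  386 − 300 = 86 bp
  497 − 386 = 111 bp
  624 − 497 = 127 bp
Sorted largest to smallest: 146, 127, 111, 88, 86, 29, 23, 14 bp.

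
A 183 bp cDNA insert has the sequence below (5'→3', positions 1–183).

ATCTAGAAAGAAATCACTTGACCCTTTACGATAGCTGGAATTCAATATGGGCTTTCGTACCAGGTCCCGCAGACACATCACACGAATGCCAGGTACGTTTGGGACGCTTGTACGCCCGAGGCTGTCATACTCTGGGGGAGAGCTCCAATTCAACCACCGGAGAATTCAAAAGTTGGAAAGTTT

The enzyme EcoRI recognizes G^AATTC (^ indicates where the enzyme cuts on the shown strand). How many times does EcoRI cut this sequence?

GAATTC occurs starting at positions 38, 162.
EcoRI cuts at 2 sites.

2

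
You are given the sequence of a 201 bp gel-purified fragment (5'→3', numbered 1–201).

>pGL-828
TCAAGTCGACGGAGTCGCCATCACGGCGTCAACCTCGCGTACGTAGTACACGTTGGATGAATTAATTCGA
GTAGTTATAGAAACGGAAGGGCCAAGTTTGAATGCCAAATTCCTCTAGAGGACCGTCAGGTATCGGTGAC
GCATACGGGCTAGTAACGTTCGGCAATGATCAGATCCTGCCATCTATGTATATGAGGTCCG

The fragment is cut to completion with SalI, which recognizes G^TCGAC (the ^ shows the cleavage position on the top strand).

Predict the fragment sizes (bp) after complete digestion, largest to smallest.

196, 5 bp

The SalI site (GTCGAC) starts at position 5.
SalI cuts after the first base of each site, so after position 5.
Linear molecule, 1 cut → 2 fragments:
  1–5 → 5 bp
  6–201 → 196 bp
Sorted largest to smallest: 196, 5 bp.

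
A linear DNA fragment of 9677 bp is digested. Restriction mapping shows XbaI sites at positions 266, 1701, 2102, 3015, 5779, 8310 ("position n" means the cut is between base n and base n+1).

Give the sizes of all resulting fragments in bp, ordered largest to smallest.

Linear molecule, 6 cuts → 7 fragments:
  266 − 0 = 266 bp
  1701 − 266 = 1435 bp
  2102 − 1701 = 401 bp
  3015 − 2102 = 913 bp
  5779 − 3015 = 2764 bp
  8310 − 5779 = 2531 bp
  9677 − 8310 = 1367 bp
Sorted largest to smallest: 2764, 2531, 1435, 1367, 913, 401, 266 bp.

2764, 2531, 1435, 1367, 913, 401, 266 bp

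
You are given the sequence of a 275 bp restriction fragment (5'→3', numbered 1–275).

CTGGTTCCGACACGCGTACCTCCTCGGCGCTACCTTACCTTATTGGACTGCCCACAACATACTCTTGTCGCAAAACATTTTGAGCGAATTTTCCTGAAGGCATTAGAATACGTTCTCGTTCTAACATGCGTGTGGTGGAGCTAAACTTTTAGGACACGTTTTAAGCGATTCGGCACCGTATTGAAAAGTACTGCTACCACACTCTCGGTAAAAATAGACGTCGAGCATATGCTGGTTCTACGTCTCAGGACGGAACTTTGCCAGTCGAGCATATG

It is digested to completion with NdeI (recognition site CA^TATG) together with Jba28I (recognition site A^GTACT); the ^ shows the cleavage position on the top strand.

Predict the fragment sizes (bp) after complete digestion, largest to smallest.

NdeI sites (CATATG) start at positions 226, 270.
NdeI cuts after base 2 of each site, so after positions 227, 271.
The Jba28I site (AGTACT) starts at position 187.
Jba28I cuts after the first base of each site, so after position 187.
Combined cut positions: 187, 227, 271.
Linear molecule, 3 cuts → 4 fragments:
  1–187 → 187 bp
  188–227 → 40 bp
  228–271 → 44 bp
  272–275 → 4 bp
Sorted largest to smallest: 187, 44, 40, 4 bp.

187, 44, 40, 4 bp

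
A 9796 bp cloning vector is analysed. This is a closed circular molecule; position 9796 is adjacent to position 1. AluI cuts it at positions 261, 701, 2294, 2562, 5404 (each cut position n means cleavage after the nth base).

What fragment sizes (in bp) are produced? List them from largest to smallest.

4653, 2842, 1593, 440, 268 bp

Circular molecule, 5 cuts → 5 fragments:
  701 − 261 = 440 bp
  2294 − 701 = 1593 bp
  2562 − 2294 = 268 bp
  5404 − 2562 = 2842 bp
  wrap: 9796 − 5404 + 261 = 4653 bp
Sorted largest to smallest: 4653, 2842, 1593, 440, 268 bp.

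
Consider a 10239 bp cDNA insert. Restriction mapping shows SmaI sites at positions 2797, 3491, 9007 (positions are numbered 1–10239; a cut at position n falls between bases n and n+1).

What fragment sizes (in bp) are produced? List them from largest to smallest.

5516, 2797, 1232, 694 bp

Linear molecule, 3 cuts → 4 fragments:
  2797 − 0 = 2797 bp
  3491 − 2797 = 694 bp
  9007 − 3491 = 5516 bp
  10239 − 9007 = 1232 bp
Sorted largest to smallest: 5516, 2797, 1232, 694 bp.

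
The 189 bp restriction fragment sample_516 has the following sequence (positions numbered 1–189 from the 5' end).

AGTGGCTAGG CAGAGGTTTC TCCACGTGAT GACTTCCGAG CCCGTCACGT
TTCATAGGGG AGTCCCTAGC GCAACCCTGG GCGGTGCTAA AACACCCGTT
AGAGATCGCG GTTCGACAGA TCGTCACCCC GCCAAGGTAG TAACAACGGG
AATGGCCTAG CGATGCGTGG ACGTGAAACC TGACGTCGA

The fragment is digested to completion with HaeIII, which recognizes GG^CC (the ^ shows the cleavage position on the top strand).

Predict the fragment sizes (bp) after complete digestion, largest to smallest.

The HaeIII site (GGCC) starts at position 154.
HaeIII cuts after base 2 of each site, so after position 155.
Linear molecule, 1 cut → 2 fragments:
  1–155 → 155 bp
  156–189 → 34 bp
Sorted largest to smallest: 155, 34 bp.

155, 34 bp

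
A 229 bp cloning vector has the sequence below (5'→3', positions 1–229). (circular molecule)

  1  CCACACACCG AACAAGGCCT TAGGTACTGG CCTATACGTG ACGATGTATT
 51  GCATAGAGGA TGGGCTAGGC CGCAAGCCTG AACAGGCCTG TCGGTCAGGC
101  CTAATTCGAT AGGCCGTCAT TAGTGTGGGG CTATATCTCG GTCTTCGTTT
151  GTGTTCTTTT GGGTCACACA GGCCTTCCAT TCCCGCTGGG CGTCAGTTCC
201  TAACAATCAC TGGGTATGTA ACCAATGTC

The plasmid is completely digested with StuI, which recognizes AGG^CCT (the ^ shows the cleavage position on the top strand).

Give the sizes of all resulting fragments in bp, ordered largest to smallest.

74, 73, 69, 13 bp

StuI sites (AGGCCT) start at positions 15, 84, 97, 170.
StuI cuts after base 3 of each site, so after positions 17, 86, 99, 172.
Circular molecule, 4 cuts → 4 fragments:
  18–86 → 69 bp
  87–99 → 13 bp
  100–172 → 73 bp
  173–229 then 1–17 → 57 + 17 = 74 bp
Sorted largest to smallest: 74, 73, 69, 13 bp.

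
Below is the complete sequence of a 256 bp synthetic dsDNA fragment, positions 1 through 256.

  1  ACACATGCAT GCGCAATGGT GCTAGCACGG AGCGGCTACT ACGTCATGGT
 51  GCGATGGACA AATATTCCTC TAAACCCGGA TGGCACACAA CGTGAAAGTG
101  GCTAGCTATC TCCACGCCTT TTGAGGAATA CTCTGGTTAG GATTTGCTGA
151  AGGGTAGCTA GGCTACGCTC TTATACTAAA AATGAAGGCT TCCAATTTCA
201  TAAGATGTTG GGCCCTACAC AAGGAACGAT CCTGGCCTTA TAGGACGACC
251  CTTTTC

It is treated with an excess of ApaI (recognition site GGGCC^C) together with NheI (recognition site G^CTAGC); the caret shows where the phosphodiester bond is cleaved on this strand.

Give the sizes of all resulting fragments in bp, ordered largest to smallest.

113, 80, 42, 21 bp

The ApaI site (GGGCCC) starts at position 210.
ApaI cuts after base 5 of each site (before the last base), so after position 214.
NheI sites (GCTAGC) start at positions 21, 101.
NheI cuts after the first base of each site, so after positions 21, 101.
Combined cut positions: 21, 101, 214.
Linear molecule, 3 cuts → 4 fragments:
  1–21 → 21 bp
  22–101 → 80 bp
  102–214 → 113 bp
  215–256 → 42 bp
Sorted largest to smallest: 113, 80, 42, 21 bp.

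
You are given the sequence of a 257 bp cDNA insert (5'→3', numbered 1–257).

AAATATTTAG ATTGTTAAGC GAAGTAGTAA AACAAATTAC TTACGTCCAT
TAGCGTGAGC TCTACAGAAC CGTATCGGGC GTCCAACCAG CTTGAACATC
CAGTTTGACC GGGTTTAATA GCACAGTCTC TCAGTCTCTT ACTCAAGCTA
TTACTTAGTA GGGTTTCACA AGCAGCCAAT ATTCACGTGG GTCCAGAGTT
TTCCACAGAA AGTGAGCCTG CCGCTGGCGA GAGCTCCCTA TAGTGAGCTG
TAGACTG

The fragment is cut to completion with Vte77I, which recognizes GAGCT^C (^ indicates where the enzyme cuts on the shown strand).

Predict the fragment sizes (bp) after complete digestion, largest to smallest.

174, 61, 22 bp

Vte77I sites (GAGCTC) start at positions 57, 231.
Vte77I cuts after base 5 of each site (before the last base), so after positions 61, 235.
Linear molecule, 2 cuts → 3 fragments:
  1–61 → 61 bp
  62–235 → 174 bp
  236–257 → 22 bp
Sorted largest to smallest: 174, 61, 22 bp.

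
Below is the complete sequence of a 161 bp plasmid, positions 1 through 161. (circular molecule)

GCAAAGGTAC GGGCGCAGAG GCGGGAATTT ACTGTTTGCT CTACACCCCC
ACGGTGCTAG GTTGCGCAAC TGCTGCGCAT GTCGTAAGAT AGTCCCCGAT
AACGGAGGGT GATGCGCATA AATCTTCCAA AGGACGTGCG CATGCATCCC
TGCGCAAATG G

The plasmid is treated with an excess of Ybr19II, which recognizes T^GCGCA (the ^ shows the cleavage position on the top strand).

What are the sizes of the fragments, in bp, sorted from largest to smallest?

73, 39, 24, 14, 11 bp

Ybr19II sites (TGCGCA) start at positions 63, 74, 113, 137, 151.
Ybr19II cuts after the first base of each site, so after positions 63, 74, 113, 137, 151.
Circular molecule, 5 cuts → 5 fragments:
  64–74 → 11 bp
  75–113 → 39 bp
  114–137 → 24 bp
  138–151 → 14 bp
  152–161 then 1–63 → 10 + 63 = 73 bp
Sorted largest to smallest: 73, 39, 24, 14, 11 bp.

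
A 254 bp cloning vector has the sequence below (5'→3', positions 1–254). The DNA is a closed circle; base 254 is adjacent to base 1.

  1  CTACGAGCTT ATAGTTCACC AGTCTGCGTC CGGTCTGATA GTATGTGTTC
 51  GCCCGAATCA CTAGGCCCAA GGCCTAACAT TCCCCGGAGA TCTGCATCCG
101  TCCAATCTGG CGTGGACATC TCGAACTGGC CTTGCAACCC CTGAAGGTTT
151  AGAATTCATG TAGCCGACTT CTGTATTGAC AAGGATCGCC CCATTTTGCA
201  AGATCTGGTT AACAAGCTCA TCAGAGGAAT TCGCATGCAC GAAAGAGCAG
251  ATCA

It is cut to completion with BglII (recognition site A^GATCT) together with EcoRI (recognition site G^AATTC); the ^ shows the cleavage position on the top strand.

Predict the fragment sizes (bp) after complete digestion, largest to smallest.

BglII sites (AGATCT) start at positions 88, 201.
BglII cuts after the first base of each site, so after positions 88, 201.
EcoRI sites (GAATTC) start at positions 152, 227.
EcoRI cuts after the first base of each site, so after positions 152, 227.
Combined cut positions: 88, 152, 201, 227.
Circular molecule, 4 cuts → 4 fragments:
  89–152 → 64 bp
  153–201 → 49 bp
  202–227 → 26 bp
  228–254 then 1–88 → 27 + 88 = 115 bp
Sorted largest to smallest: 115, 64, 49, 26 bp.

115, 64, 49, 26 bp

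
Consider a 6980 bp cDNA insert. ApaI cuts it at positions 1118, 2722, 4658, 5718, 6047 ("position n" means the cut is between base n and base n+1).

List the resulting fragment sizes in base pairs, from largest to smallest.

1936, 1604, 1118, 1060, 933, 329 bp

Linear molecule, 5 cuts → 6 fragments:
  1118 − 0 = 1118 bp
  2722 − 1118 = 1604 bp
  4658 − 2722 = 1936 bp
  5718 − 4658 = 1060 bp
  6047 − 5718 = 329 bp
  6980 − 6047 = 933 bp
Sorted largest to smallest: 1936, 1604, 1118, 1060, 933, 329 bp.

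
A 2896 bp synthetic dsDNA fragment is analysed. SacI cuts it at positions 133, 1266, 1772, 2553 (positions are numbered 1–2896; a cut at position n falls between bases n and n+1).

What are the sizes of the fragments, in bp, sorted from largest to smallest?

Linear molecule, 4 cuts → 5 fragments:
  133 − 0 = 133 bp
  1266 − 133 = 1133 bp
  1772 − 1266 = 506 bp
  2553 − 1772 = 781 bp
  2896 − 2553 = 343 bp
Sorted largest to smallest: 1133, 781, 506, 343, 133 bp.

1133, 781, 506, 343, 133 bp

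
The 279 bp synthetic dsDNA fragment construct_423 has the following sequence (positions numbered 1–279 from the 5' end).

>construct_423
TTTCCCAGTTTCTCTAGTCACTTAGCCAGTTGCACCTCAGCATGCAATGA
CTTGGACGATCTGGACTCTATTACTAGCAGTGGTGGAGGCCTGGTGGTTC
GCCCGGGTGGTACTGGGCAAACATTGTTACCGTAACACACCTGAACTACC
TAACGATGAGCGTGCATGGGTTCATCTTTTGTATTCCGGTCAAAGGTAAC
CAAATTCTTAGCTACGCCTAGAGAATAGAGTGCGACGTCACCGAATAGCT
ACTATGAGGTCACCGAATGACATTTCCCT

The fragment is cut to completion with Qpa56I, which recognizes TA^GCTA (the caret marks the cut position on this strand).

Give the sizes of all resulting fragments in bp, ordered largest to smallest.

Qpa56I sites (TAGCTA) start at positions 209, 246.
Qpa56I cuts after base 2 of each site, so after positions 210, 247.
Linear molecule, 2 cuts → 3 fragments:
  1–210 → 210 bp
  211–247 → 37 bp
  248–279 → 32 bp
Sorted largest to smallest: 210, 37, 32 bp.

210, 37, 32 bp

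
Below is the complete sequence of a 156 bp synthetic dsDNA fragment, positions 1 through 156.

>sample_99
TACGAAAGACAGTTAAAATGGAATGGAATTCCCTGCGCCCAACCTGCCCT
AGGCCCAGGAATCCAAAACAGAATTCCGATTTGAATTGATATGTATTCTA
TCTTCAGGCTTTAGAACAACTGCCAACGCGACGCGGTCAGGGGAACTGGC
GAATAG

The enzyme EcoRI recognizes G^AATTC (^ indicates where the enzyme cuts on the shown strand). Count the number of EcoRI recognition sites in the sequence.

2

GAATTC occurs starting at positions 26, 71.
EcoRI cuts at 2 sites.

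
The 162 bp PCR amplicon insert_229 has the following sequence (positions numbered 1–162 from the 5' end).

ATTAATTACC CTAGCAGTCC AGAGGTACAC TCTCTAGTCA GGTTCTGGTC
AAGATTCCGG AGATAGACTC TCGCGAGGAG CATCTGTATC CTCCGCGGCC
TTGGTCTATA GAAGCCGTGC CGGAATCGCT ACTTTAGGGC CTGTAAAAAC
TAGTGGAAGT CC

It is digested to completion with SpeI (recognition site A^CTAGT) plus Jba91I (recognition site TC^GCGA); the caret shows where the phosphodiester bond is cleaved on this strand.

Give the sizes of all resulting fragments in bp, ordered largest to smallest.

The SpeI site (ACTAGT) starts at position 149.
SpeI cuts after the first base of each site, so after position 149.
The Jba91I site (TCGCGA) starts at position 71.
Jba91I cuts after base 2 of each site, so after position 72.
Combined cut positions: 72, 149.
Linear molecule, 2 cuts → 3 fragments:
  1–72 → 72 bp
  73–149 → 77 bp
  150–162 → 13 bp
Sorted largest to smallest: 77, 72, 13 bp.

77, 72, 13 bp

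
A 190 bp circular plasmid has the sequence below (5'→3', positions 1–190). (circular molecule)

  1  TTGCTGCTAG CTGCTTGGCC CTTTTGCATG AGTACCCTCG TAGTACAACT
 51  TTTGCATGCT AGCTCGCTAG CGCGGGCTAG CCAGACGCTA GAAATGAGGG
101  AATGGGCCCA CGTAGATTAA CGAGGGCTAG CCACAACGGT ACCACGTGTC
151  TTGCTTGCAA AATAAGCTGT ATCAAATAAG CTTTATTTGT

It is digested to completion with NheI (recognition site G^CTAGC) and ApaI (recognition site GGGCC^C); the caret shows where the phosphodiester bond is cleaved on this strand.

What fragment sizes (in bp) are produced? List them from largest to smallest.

70, 52, 32, 18, 10, 8 bp

NheI sites (GCTAGC) start at positions 6, 58, 66, 76, 126.
NheI cuts after the first base of each site, so after positions 6, 58, 66, 76, 126.
The ApaI site (GGGCCC) starts at position 104.
ApaI cuts after base 5 of each site (before the last base), so after position 108.
Combined cut positions: 6, 58, 66, 76, 108, 126.
Circular molecule, 6 cuts → 6 fragments:
  7–58 → 52 bp
  59–66 → 8 bp
  67–76 → 10 bp
  77–108 → 32 bp
  109–126 → 18 bp
  127–190 then 1–6 → 64 + 6 = 70 bp
Sorted largest to smallest: 70, 52, 32, 18, 10, 8 bp.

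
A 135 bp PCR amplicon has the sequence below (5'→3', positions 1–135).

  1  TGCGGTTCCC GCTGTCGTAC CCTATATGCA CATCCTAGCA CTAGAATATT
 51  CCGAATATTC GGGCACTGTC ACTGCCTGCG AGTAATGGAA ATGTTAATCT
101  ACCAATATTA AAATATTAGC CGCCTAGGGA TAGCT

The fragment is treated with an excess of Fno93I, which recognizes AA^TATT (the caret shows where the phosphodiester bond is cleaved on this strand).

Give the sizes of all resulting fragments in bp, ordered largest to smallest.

Fno93I sites (AATATT) start at positions 45, 54, 104, 112.
Fno93I cuts after base 2 of each site, so after positions 46, 55, 105, 113.
Linear molecule, 4 cuts → 5 fragments:
  1–46 → 46 bp
  47–55 → 9 bp
  56–105 → 50 bp
  106–113 → 8 bp
  114–135 → 22 bp
Sorted largest to smallest: 50, 46, 22, 9, 8 bp.

50, 46, 22, 9, 8 bp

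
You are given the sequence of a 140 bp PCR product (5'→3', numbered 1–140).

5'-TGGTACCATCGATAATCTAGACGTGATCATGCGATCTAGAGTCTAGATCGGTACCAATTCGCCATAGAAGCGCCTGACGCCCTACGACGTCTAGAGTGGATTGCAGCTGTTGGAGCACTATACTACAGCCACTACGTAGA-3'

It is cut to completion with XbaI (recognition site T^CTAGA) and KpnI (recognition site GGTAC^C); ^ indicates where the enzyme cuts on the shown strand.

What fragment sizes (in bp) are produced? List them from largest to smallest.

XbaI sites (TCTAGA) start at positions 16, 35, 42, 90.
XbaI cuts after the first base of each site, so after positions 16, 35, 42, 90.
KpnI sites (GGTACC) start at positions 2, 50.
KpnI cuts after base 5 of each site (before the last base), so after positions 6, 54.
Combined cut positions: 6, 16, 35, 42, 54, 90.
Linear molecule, 6 cuts → 7 fragments:
  1–6 → 6 bp
  7–16 → 10 bp
  17–35 → 19 bp
  36–42 → 7 bp
  43–54 → 12 bp
  55–90 → 36 bp
  91–140 → 50 bp
Sorted largest to smallest: 50, 36, 19, 12, 10, 7, 6 bp.

50, 36, 19, 12, 10, 7, 6 bp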